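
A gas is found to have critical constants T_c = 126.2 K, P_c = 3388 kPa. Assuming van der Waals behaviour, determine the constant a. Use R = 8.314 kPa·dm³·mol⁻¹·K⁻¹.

From T_c = 8a/(27Rb) and P_c = a/(27b²): a = 27 R² T_c²/(64 P_c).
a = 27×(8.314)²×(126.2)²/(64×3388) = 29723676/216832 = 137.1 kPa·dm⁶/mol²

a ≈ 137.1 kPa·dm⁶/mol²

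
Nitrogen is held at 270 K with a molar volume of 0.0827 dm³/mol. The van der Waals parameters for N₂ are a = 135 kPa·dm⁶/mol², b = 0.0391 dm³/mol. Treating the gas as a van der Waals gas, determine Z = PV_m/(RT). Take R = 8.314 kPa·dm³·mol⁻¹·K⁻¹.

Z ≈ 1.170

P = RT/(V_m − b) − a/V_m² = (8.314)(270)/(0.0827 − 0.0391) − 135/(0.0827)²
  = 2244.8/0.043600 − 19739 = 51486 − 19739 = 31747 kPa
Z = PV_m/(RT) = (31747)(0.0827)/((8.314)(270)) = 2625.5/2244.8 = 1.170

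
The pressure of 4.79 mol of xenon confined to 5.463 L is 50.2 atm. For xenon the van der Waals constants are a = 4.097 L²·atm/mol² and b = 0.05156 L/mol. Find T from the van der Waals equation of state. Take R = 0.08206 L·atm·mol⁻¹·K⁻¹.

T = (P + a n²/V²)(V − nb)/(nR)
P + a n²/V² = 50.2 + (4.097)(4.79)²/(5.463)² = 53.350 atm
V − nb = 5.463 − (4.79)(0.05156) = 5.2160 L
T = (53.350)(5.2160)/((4.79)(0.08206)) = 708.0 K

T ≈ 708.0 K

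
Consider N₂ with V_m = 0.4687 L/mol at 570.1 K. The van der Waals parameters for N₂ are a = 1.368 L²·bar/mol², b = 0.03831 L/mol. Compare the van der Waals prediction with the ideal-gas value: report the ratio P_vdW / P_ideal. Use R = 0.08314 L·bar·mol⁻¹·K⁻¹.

P_vdW / P_ideal ≈ 1.027

Ideal: P_ideal = RT/V_m = (0.08314)(570.1)/0.4687 = 101.127 bar
vdW: P = RT/(V_m − b) − a/V_m² = 47.3981/0.430390 − 1.368/0.219680 = 110.128 − 6.22724 = 103.901 bar
Ratio = 103.901/101.127 = 1.027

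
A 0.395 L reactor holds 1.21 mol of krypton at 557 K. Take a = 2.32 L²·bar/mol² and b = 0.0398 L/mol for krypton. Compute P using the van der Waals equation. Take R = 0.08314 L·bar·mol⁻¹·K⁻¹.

P = nRT/(V − nb) − a n²/V²
nRT/(V − nb) = (1.21)(0.08314)(557)/(0.395 − 1.21×0.0398) = 56.034/0.34684 = 161.56 bar
a n²/V² = (2.32)(1.21)²/(0.395)² = 21.770 bar
P = 161.56 − 21.770 = 139.8 bar

P ≈ 139.8 bar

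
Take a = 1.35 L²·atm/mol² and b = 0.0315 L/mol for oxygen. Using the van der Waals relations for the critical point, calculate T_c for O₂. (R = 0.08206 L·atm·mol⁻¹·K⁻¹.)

For a van der Waals gas, T_c = 8a/(27Rb).
T_c = 8×1.35/(27×0.08206×0.0315) = 10.800/0.069792 = 154.7 K

T_c ≈ 154.7 K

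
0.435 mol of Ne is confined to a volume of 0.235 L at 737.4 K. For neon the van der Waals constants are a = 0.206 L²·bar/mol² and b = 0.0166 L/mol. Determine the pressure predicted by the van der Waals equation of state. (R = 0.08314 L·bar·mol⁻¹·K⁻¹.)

P ≈ 116.4 bar

P = nRT/(V − nb) − a n²/V²
nRT/(V − nb) = (0.435)(0.08314)(737.4)/(0.235 − 0.435×0.0166) = 26.669/0.22778 = 117.08 bar
a n²/V² = (0.206)(0.435)²/(0.235)² = 0.70585 bar
P = 117.08 − 0.70585 = 116.4 bar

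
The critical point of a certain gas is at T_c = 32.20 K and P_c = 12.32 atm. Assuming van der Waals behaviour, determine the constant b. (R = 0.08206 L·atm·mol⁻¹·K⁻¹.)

From T_c = 8a/(27Rb) and P_c = a/(27b²): b = R T_c/(8 P_c).
b = (0.08206)(32.20)/(8×12.32) = 2.6423/98.560 = 0.02681 L/mol

b ≈ 0.02681 L/mol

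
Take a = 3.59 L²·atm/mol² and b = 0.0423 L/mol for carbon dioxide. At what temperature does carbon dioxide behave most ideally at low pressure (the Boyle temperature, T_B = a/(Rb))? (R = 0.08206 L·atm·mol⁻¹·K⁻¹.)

T_B ≈ 1034 K

For a van der Waals gas the second virial coefficient B₂ = b − a/(RT) vanishes at T_B = a/(Rb).
T_B = 3.59/(0.08206×0.0423) = 3.59/0.0034711 = 1034 K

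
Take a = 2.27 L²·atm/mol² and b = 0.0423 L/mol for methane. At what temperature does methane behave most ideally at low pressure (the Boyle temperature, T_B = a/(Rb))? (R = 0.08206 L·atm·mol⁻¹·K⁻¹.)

For a van der Waals gas the second virial coefficient B₂ = b − a/(RT) vanishes at T_B = a/(Rb).
T_B = 2.27/(0.08206×0.0423) = 2.27/0.0034711 = 654.0 K

T_B ≈ 654.0 K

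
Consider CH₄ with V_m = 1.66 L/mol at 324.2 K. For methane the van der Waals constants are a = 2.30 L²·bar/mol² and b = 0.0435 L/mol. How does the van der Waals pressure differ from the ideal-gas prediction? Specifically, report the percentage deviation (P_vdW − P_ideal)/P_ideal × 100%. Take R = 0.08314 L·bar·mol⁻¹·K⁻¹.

-2.45 %

Ideal: P_ideal = RT/V_m = (0.08314)(324.2)/1.66 = 16.2373 bar
vdW: P = RT/(V_m − b) − a/V_m² = 26.9540/1.61650 − 2.30/2.75560 = 16.6743 − 0.834664 = 15.8396 bar
% deviation = (15.8396 − 16.2373)/16.2373 × 100% = -2.45%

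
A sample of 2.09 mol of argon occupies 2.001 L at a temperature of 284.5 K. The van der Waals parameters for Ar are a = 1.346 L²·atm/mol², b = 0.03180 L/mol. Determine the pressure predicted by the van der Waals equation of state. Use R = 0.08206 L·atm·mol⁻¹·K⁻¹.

P = nRT/(V − nb) − a n²/V²
nRT/(V − nb) = (2.09)(0.08206)(284.5)/(2.001 − 2.09×0.03180) = 48.793/1.9345 = 25.223 atm
a n²/V² = (1.346)(2.09)²/(2.001)² = 1.4684 atm
P = 25.223 − 1.4684 = 23.75 atm

P ≈ 23.75 atm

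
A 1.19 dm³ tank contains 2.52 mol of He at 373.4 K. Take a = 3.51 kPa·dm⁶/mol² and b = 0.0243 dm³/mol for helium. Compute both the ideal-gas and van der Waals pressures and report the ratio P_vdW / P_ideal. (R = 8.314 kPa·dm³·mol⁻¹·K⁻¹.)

P_vdW / P_ideal ≈ 1.052

Ideal: P_ideal = nRT/V = (2.52)(8.314)(373.4)/1.19 = 6574.12 kPa
vdW: P = nRT/(V − nb) − a n²/V² = 7823.21/1.12876 − 22.2899/1.41610 = 6930.80 − 15.7403 = 6915.06 kPa
Ratio = 6915.06/6574.12 = 1.052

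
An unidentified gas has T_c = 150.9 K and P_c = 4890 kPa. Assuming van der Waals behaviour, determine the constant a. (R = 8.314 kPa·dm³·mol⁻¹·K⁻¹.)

From T_c = 8a/(27Rb) and P_c = a/(27b²): a = 27 R² T_c²/(64 P_c).
a = 27×(8.314)²×(150.9)²/(64×4890) = 42497393/312960 = 135.8 kPa·dm⁶/mol²

a ≈ 135.8 kPa·dm⁶/mol²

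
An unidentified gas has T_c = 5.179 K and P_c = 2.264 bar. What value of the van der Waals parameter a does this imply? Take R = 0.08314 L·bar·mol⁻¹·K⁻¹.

a ≈ 0.03455 L²·bar/mol²

From T_c = 8a/(27Rb) and P_c = a/(27b²): a = 27 R² T_c²/(64 P_c).
a = 27×(0.08314)²×(5.179)²/(64×2.264) = 5.0058/144.90 = 0.03455 L²·bar/mol²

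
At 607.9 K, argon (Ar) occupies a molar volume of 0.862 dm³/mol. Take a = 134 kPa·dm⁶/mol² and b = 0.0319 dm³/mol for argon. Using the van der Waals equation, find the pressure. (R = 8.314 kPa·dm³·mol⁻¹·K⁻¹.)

P ≈ 5908 kPa

P = RT/(V_m − b) − a/V_m²
RT/(V_m − b) = (8.314)(607.9)/(0.862 − 0.0319) = 5054.1/0.83010 = 6088.5 kPa
a/V_m² = 134/(0.862)² = 180.34 kPa
P = 6088.5 − 180.34 = 5908 kPa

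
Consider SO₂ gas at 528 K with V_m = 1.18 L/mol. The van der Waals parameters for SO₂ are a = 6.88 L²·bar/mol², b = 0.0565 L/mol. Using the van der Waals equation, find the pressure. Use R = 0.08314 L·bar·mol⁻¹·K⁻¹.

P ≈ 34.13 bar

P = RT/(V_m − b) − a/V_m²
RT/(V_m − b) = (0.08314)(528)/(1.18 − 0.0565) = 43.898/1.1235 = 39.073 bar
a/V_m² = 6.88/(1.18)² = 4.9411 bar
P = 39.073 − 4.9411 = 34.13 bar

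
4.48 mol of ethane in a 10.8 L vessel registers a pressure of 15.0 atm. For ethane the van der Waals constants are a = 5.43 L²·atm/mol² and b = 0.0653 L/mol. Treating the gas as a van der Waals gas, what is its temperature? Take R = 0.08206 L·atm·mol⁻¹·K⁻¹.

T = (P + a n²/V²)(V − nb)/(nR)
P + a n²/V² = 15.0 + (5.43)(4.48)²/(10.8)² = 15.934 atm
V − nb = 10.8 − (4.48)(0.0653) = 10.507 L
T = (15.934)(10.507)/((4.48)(0.08206)) = 455.4 K

T ≈ 455.4 K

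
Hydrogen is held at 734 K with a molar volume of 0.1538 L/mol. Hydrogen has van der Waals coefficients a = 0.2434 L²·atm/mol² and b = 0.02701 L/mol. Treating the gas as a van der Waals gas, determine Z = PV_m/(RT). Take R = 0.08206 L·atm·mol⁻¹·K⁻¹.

Z ≈ 1.187

P = RT/(V_m − b) − a/V_m² = (0.08206)(734)/(0.1538 − 0.02701) − 0.2434/(0.1538)²
  = 60.232/0.12679 − 10.290 = 475.05 − 10.290 = 464.76 atm
Z = PV_m/(RT) = (464.76)(0.1538)/((0.08206)(734)) = 71.480/60.232 = 1.187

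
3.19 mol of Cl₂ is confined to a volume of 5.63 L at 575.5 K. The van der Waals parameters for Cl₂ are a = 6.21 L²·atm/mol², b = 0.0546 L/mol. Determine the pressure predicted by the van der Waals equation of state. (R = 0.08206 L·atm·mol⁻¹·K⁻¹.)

P = nRT/(V − nb) − a n²/V²
nRT/(V − nb) = (3.19)(0.08206)(575.5)/(5.63 − 3.19×0.0546) = 150.65/5.4558 = 27.613 atm
a n²/V² = (6.21)(3.19)²/(5.63)² = 1.9937 atm
P = 27.613 − 1.9937 = 25.62 atm

P ≈ 25.62 atm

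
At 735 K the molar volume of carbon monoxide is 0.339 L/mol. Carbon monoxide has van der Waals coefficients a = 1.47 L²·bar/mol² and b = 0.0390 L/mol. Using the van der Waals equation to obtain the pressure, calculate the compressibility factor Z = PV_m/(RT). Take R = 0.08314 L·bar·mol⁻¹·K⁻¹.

P = RT/(V_m − b) − a/V_m² = (0.08314)(735)/(0.339 − 0.0390) − 1.47/(0.339)²
  = 61.108/0.30000 − 12.791 = 203.69 − 12.791 = 190.90 bar
Z = PV_m/(RT) = (190.90)(0.339)/((0.08314)(735)) = 64.715/61.108 = 1.059

Z ≈ 1.059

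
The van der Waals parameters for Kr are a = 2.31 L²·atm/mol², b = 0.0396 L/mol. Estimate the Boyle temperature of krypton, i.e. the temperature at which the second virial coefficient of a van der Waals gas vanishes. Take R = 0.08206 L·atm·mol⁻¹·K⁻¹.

T_B ≈ 710.9 K

For a van der Waals gas the second virial coefficient B₂ = b − a/(RT) vanishes at T_B = a/(Rb).
T_B = 2.31/(0.08206×0.0396) = 2.31/0.0032496 = 710.9 K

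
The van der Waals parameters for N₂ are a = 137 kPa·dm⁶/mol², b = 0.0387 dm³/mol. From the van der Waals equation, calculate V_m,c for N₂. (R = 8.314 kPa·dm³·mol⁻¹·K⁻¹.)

For a van der Waals gas, V_m,c = 3b.
V_m,c = 3×0.0387 = 0.1161 dm³/mol

V_m,c ≈ 0.1161 dm³/mol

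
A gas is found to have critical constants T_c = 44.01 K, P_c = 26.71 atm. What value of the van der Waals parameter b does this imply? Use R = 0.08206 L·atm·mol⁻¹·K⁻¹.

From T_c = 8a/(27Rb) and P_c = a/(27b²): b = R T_c/(8 P_c).
b = (0.08206)(44.01)/(8×26.71) = 3.6115/213.68 = 0.01690 L/mol

b ≈ 0.01690 L/mol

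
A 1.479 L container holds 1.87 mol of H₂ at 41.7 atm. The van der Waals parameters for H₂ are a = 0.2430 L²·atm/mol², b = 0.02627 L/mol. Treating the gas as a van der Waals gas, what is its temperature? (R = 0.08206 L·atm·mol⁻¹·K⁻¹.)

T = (P + a n²/V²)(V − nb)/(nR)
P + a n²/V² = 41.7 + (0.2430)(1.87)²/(1.479)² = 42.088 atm
V − nb = 1.479 − (1.87)(0.02627) = 1.4299 L
T = (42.088)(1.4299)/((1.87)(0.08206)) = 392.2 K

T ≈ 392.2 K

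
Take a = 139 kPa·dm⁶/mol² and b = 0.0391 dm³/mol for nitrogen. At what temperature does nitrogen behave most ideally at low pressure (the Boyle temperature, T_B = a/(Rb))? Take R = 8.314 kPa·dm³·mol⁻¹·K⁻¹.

T_B ≈ 427.6 K

For a van der Waals gas the second virial coefficient B₂ = b − a/(RT) vanishes at T_B = a/(Rb).
T_B = 139/(8.314×0.0391) = 139/0.32508 = 427.6 K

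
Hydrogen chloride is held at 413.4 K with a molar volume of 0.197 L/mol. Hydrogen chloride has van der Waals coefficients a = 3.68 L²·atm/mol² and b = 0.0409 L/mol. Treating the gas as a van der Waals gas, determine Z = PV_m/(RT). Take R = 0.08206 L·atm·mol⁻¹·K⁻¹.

P = RT/(V_m − b) − a/V_m² = (0.08206)(413.4)/(0.197 − 0.0409) − 3.68/(0.197)²
  = 33.924/0.15610 − 94.823 = 217.32 − 94.823 = 122.50 atm
Z = PV_m/(RT) = (122.50)(0.197)/((0.08206)(413.4)) = 24.133/33.924 = 0.7114

Z ≈ 0.7114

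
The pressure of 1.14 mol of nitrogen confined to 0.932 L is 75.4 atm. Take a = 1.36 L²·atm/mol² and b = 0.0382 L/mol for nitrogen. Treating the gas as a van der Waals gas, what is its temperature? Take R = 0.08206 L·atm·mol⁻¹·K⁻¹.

T = (P + a n²/V²)(V − nb)/(nR)
P + a n²/V² = 75.4 + (1.36)(1.14)²/(0.932)² = 77.435 atm
V − nb = 0.932 − (1.14)(0.0382) = 0.88845 L
T = (77.435)(0.88845)/((1.14)(0.08206)) = 735.4 K

T ≈ 735.4 K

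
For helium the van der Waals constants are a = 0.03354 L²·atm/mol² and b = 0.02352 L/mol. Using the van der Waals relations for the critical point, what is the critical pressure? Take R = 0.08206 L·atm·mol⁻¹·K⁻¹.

For a van der Waals gas, P_c = a/(27b²).
P_c = 0.03354/(27×(0.02352)²) = 0.03354/0.014936 = 2.246 atm

P_c ≈ 2.246 atm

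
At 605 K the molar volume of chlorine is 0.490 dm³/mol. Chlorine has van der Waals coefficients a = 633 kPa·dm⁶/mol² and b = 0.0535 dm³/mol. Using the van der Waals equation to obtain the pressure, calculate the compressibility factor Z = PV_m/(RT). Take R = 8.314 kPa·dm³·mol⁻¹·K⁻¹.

Z ≈ 0.8657

P = RT/(V_m − b) − a/V_m² = (8.314)(605)/(0.490 − 0.0535) − 633/(0.490)²
  = 5030.0/0.43650 − 2636.4 = 11523 − 2636.4 = 8887 kPa
Z = PV_m/(RT) = (8887)(0.490)/((8.314)(605)) = 4354.6/5030.0 = 0.8657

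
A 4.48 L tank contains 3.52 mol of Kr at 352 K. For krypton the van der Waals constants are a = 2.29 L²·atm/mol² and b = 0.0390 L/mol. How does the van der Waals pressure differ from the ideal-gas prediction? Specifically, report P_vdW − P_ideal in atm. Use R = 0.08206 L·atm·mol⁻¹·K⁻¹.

Ideal: P_ideal = nRT/V = (3.52)(0.08206)(352)/4.48 = 22.6955 atm
vdW: P = nRT/(V − nb) − a n²/V² = 101.676/4.34272 − 28.3740/20.0704 = 23.4130 − 1.41372 = 21.9993 atm
ΔP = 21.9993 − 22.6955 = -0.696 atm

ΔP ≈ -0.696 atm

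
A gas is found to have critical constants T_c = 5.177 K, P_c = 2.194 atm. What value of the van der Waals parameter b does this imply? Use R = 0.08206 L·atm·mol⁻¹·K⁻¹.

From T_c = 8a/(27Rb) and P_c = a/(27b²): b = R T_c/(8 P_c).
b = (0.08206)(5.177)/(8×2.194) = 0.42482/17.552 = 0.02420 L/mol

b ≈ 0.02420 L/mol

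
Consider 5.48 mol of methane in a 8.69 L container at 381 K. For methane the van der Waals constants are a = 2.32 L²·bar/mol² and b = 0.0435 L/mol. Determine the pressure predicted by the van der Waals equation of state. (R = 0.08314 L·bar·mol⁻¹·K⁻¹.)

P ≈ 19.62 bar

P = nRT/(V − nb) − a n²/V²
nRT/(V − nb) = (5.48)(0.08314)(381)/(8.69 − 5.48×0.0435) = 173.59/8.4516 = 20.539 bar
a n²/V² = (2.32)(5.48)²/(8.69)² = 0.92259 bar
P = 20.539 − 0.92259 = 19.62 bar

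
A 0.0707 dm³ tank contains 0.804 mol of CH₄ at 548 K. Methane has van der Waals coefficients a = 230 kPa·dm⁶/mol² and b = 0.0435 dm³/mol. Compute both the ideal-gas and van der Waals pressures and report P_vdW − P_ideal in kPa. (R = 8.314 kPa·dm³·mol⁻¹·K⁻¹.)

ΔP ≈ 20980 kPa

Ideal: P_ideal = nRT/V = (0.804)(8.314)(548)/0.0707 = 51811.6 kPa
vdW: P = nRT/(V − nb) − a n²/V² = 3663.08/0.0357260 − 148.676/0.00499849 = 102533 − 29744.2 = 72789 kPa
ΔP = 72789 − 51811.6 = 20980 kPa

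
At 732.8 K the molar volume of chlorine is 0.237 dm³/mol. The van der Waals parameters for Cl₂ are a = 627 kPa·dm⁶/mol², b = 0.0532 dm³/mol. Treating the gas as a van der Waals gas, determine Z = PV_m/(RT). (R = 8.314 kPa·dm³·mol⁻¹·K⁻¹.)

Z ≈ 0.8552

P = RT/(V_m − b) − a/V_m² = (8.314)(732.8)/(0.237 − 0.0532) − 627/(0.237)²
  = 6092.5/0.18380 − 11163 = 33147 − 11163 = 21984 kPa
Z = PV_m/(RT) = (21984)(0.237)/((8.314)(732.8)) = 5210.2/6092.5 = 0.8552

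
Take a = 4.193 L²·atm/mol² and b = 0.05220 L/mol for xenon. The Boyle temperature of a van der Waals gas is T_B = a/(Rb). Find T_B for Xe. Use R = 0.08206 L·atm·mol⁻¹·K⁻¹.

T_B ≈ 978.9 K

For a van der Waals gas the second virial coefficient B₂ = b − a/(RT) vanishes at T_B = a/(Rb).
T_B = 4.193/(0.08206×0.05220) = 4.193/0.0042835 = 978.9 K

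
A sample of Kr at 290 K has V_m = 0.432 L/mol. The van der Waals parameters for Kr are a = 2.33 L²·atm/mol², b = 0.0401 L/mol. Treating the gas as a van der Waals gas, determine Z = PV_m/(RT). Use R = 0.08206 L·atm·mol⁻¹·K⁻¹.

P = RT/(V_m − b) − a/V_m² = (0.08206)(290)/(0.432 − 0.0401) − 2.33/(0.432)²
  = 23.797/0.39190 − 12.485 = 60.722 − 12.485 = 48.237 atm
Z = PV_m/(RT) = (48.237)(0.432)/((0.08206)(290)) = 20.838/23.797 = 0.8757

Z ≈ 0.8757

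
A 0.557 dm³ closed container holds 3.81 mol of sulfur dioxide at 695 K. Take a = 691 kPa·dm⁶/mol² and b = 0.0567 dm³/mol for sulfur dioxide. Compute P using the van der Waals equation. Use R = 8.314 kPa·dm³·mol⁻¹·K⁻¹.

P = nRT/(V − nb) − a n²/V²
nRT/(V − nb) = (3.81)(8.314)(695)/(0.557 − 3.81×0.0567) = 22015/0.34097 = 64566 kPa
a n²/V² = (691)(3.81)²/(0.557)² = 32331 kPa
P = 64566 − 32331 = 32235 kPa

P ≈ 32235 kPa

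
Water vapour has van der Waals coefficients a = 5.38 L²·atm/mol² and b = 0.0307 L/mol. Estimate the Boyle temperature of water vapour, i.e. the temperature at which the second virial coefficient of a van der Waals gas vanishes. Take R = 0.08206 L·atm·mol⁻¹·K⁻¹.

For a van der Waals gas the second virial coefficient B₂ = b − a/(RT) vanishes at T_B = a/(Rb).
T_B = 5.38/(0.08206×0.0307) = 5.38/0.0025192 = 2136 K

T_B ≈ 2136 K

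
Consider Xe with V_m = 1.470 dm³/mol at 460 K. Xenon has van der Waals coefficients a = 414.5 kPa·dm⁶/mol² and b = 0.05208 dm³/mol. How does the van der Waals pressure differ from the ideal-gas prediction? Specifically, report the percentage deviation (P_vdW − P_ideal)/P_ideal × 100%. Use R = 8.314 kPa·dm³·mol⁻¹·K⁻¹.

Ideal: P_ideal = RT/V_m = (8.314)(460)/1.470 = 2601.66 kPa
vdW: P = RT/(V_m − b) − a/V_m² = 3824.44/1.41792 − 414.5/2.16090 = 2697.22 − 191.818 = 2505.40 kPa
% deviation = (2505.40 − 2601.66)/2601.66 × 100% = -3.70%

-3.70 %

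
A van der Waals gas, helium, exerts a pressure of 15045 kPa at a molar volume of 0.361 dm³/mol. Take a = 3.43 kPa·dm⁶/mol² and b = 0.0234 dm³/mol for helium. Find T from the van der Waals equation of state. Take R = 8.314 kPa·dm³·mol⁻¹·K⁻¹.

T ≈ 612.0 K

T = (P + a/V_m²)(V_m − b)/R
P + a/V_m² = 15045 + 3.43/(0.361)² = 15071 kPa
V_m − b = 0.361 − 0.0234 = 0.33760 dm³/mol
T = (15071)(0.33760)/8.314 = 612.0 K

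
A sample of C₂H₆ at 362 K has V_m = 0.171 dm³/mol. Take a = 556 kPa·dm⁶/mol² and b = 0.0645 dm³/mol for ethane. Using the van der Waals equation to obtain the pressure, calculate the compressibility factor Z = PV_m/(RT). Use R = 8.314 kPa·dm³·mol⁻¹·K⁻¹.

P = RT/(V_m − b) − a/V_m² = (8.314)(362)/(0.171 − 0.0645) − 556/(0.171)²
  = 3009.7/0.10650 − 19014 = 28260 − 19014 = 9246 kPa
Z = PV_m/(RT) = (9246)(0.171)/((8.314)(362)) = 1581.1/3009.7 = 0.5253

Z ≈ 0.5253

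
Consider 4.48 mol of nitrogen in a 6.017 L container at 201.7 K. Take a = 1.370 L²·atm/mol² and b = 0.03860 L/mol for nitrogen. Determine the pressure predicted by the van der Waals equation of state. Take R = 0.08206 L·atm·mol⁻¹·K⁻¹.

P ≈ 11.93 atm

P = nRT/(V − nb) − a n²/V²
nRT/(V − nb) = (4.48)(0.08206)(201.7)/(6.017 − 4.48×0.03860) = 74.151/5.8441 = 12.688 atm
a n²/V² = (1.370)(4.48)²/(6.017)² = 0.75948 atm
P = 12.688 − 0.75948 = 11.93 atm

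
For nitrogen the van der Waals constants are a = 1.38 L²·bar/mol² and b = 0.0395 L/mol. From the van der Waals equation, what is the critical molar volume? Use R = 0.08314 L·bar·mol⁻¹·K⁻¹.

V_m,c ≈ 0.1185 L/mol

For a van der Waals gas, V_m,c = 3b.
V_m,c = 3×0.0395 = 0.1185 L/mol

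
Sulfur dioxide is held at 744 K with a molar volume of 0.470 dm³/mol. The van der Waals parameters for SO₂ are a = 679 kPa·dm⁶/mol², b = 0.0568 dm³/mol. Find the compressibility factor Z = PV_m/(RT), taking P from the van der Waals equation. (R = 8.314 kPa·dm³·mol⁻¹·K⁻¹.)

P = RT/(V_m − b) − a/V_m² = (8.314)(744)/(0.470 − 0.0568) − 679/(0.470)²
  = 6185.6/0.41320 − 3073.8 = 14970 − 3073.8 = 11896 kPa
Z = PV_m/(RT) = (11896)(0.470)/((8.314)(744)) = 5591.1/6185.6 = 0.9039

Z ≈ 0.9039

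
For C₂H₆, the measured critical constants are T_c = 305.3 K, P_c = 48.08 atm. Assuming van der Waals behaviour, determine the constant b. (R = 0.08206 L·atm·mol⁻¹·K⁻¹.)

b ≈ 0.06513 L/mol

From T_c = 8a/(27Rb) and P_c = a/(27b²): b = R T_c/(8 P_c).
b = (0.08206)(305.3)/(8×48.08) = 25.053/384.64 = 0.06513 L/mol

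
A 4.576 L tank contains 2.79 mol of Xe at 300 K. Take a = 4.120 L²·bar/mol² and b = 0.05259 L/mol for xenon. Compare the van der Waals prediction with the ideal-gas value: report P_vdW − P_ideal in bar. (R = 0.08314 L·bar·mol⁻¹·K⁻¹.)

Ideal: P_ideal = nRT/V = (2.79)(0.08314)(300)/4.576 = 15.2072 bar
vdW: P = nRT/(V − nb) − a n²/V² = 69.5882/4.42927 − 32.0705/20.9398 = 15.7110 − 1.53156 = 14.1794 bar
ΔP = 14.1794 − 15.2072 = -1.028 bar

ΔP ≈ -1.028 bar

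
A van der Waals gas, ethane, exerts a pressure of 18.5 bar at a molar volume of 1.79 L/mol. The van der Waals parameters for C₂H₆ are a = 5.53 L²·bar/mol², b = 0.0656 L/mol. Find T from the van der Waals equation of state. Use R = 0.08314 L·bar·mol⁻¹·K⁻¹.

T ≈ 419.5 K

T = (P + a/V_m²)(V_m − b)/R
P + a/V_m² = 18.5 + 5.53/(1.79)² = 20.226 bar
V_m − b = 1.79 − 0.0656 = 1.7244 L/mol
T = (20.226)(1.7244)/0.08314 = 419.5 K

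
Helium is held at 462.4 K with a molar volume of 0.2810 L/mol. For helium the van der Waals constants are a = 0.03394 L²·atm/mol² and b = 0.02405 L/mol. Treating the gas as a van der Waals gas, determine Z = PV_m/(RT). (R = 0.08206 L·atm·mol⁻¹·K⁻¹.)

P = RT/(V_m − b) − a/V_m² = (0.08206)(462.4)/(0.2810 − 0.02405) − 0.03394/(0.2810)²
  = 37.945/0.25695 − 0.42983 = 147.67 − 0.42983 = 147.24 atm
Z = PV_m/(RT) = (147.24)(0.2810)/((0.08206)(462.4)) = 41.374/37.945 = 1.090

Z ≈ 1.090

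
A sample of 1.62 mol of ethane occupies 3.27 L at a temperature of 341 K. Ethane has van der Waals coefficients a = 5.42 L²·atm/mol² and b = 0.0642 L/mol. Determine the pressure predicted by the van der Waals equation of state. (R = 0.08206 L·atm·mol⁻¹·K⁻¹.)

P ≈ 12.99 atm

P = nRT/(V − nb) − a n²/V²
nRT/(V − nb) = (1.62)(0.08206)(341)/(3.27 − 1.62×0.0642) = 45.332/3.1660 = 14.318 atm
a n²/V² = (5.42)(1.62)²/(3.27)² = 1.3303 atm
P = 14.318 − 1.3303 = 12.99 atm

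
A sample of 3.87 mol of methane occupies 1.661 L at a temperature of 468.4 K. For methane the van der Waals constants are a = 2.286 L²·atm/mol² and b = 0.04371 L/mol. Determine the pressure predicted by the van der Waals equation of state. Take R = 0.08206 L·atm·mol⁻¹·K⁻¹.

P = nRT/(V − nb) − a n²/V²
nRT/(V − nb) = (3.87)(0.08206)(468.4)/(1.661 − 3.87×0.04371) = 148.75/1.4918 = 99.712 atm
a n²/V² = (2.286)(3.87)²/(1.661)² = 12.410 atm
P = 99.712 − 12.410 = 87.30 atm

P ≈ 87.30 atm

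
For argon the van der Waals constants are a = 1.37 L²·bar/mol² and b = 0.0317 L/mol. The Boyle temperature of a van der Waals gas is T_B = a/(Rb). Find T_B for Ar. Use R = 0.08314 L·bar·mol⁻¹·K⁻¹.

T_B ≈ 519.8 K

For a van der Waals gas the second virial coefficient B₂ = b − a/(RT) vanishes at T_B = a/(Rb).
T_B = 1.37/(0.08314×0.0317) = 1.37/0.0026355 = 519.8 K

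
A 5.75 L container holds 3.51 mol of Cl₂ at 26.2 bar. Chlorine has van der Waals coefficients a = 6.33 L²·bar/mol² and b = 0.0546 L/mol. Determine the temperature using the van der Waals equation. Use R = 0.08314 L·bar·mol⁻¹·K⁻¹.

T ≈ 544.0 K

T = (P + a n²/V²)(V − nb)/(nR)
P + a n²/V² = 26.2 + (6.33)(3.51)²/(5.75)² = 28.559 bar
V − nb = 5.75 − (3.51)(0.0546) = 5.5584 L
T = (28.559)(5.5584)/((3.51)(0.08314)) = 544.0 K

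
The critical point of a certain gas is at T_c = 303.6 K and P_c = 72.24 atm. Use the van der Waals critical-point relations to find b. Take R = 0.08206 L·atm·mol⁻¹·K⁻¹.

From T_c = 8a/(27Rb) and P_c = a/(27b²): b = R T_c/(8 P_c).
b = (0.08206)(303.6)/(8×72.24) = 24.913/577.92 = 0.04311 L/mol

b ≈ 0.04311 L/mol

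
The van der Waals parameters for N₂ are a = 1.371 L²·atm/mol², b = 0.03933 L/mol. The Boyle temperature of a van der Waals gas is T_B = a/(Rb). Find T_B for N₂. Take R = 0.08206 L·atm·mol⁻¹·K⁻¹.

For a van der Waals gas the second virial coefficient B₂ = b − a/(RT) vanishes at T_B = a/(Rb).
T_B = 1.371/(0.08206×0.03933) = 1.371/0.0032274 = 424.8 K

T_B ≈ 424.8 K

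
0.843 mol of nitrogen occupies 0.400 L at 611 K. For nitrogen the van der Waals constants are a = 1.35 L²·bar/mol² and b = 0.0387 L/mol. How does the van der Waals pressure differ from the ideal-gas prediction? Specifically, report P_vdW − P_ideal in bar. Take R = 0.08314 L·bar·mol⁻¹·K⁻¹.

Ideal: P_ideal = nRT/V = (0.843)(0.08314)(611)/0.400 = 107.058 bar
vdW: P = nRT/(V − nb) − a n²/V² = 42.8232/0.367376 − 0.959376/0.160000 = 116.565 − 5.99610 = 110.569 bar
ΔP = 110.569 − 107.058 = 3.51 bar

ΔP ≈ 3.51 bar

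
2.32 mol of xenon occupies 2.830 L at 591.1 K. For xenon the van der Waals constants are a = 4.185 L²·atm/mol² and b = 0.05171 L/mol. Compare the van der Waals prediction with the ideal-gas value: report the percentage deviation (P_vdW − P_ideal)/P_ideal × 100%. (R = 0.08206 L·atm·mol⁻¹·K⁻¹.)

Ideal: P_ideal = nRT/V = (2.32)(0.08206)(591.1)/2.830 = 39.7644 atm
vdW: P = nRT/(V − nb) − a n²/V² = 112.533/2.71003 − 22.5253/8.00890 = 41.5246 − 2.81253 = 38.7121 atm
% deviation = (38.7121 − 39.7644)/39.7644 × 100% = -2.65%

-2.65 %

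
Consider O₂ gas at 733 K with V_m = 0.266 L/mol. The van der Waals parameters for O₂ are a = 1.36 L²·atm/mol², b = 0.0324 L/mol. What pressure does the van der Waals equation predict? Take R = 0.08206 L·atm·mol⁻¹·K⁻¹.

P ≈ 238.3 atm

P = RT/(V_m − b) − a/V_m²
RT/(V_m − b) = (0.08206)(733)/(0.266 − 0.0324) = 60.150/0.23360 = 257.49 atm
a/V_m² = 1.36/(0.266)² = 19.221 atm
P = 257.49 − 19.221 = 238.3 atm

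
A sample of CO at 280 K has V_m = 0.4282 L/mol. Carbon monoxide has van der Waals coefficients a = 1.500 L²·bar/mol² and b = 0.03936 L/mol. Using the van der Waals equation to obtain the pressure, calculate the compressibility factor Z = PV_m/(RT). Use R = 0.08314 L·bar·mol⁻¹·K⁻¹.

Z ≈ 0.9507

P = RT/(V_m − b) − a/V_m² = (0.08314)(280)/(0.4282 − 0.03936) − 1.500/(0.4282)²
  = 23.279/0.38884 − 8.1808 = 59.868 − 8.1808 = 51.687 bar
Z = PV_m/(RT) = (51.687)(0.4282)/((0.08314)(280)) = 22.132/23.279 = 0.9507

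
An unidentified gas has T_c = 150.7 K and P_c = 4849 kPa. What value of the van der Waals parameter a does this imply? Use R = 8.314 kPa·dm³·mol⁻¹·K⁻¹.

From T_c = 8a/(27Rb) and P_c = a/(27b²): a = 27 R² T_c²/(64 P_c).
a = 27×(8.314)²×(150.7)²/(64×4849) = 42384817/310336 = 136.6 kPa·dm⁶/mol²

a ≈ 136.6 kPa·dm⁶/mol²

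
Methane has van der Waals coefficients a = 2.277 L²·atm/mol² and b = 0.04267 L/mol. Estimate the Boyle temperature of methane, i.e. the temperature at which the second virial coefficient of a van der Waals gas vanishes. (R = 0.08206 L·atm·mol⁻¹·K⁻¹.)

T_B ≈ 650.3 K

For a van der Waals gas the second virial coefficient B₂ = b − a/(RT) vanishes at T_B = a/(Rb).
T_B = 2.277/(0.08206×0.04267) = 2.277/0.0035015 = 650.3 K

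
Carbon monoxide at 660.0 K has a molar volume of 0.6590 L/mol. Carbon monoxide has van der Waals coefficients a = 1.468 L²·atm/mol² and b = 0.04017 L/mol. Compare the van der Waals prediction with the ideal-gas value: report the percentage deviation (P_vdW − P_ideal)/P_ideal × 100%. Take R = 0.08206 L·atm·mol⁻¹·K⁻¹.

2.38 %

Ideal: P_ideal = RT/V_m = (0.08206)(660.0)/0.6590 = 82.1845 atm
vdW: P = RT/(V_m − b) − a/V_m² = 54.1596/0.618830 − 1.468/0.434281 = 87.5194 − 3.38030 = 84.1391 atm
% deviation = (84.1391 − 82.1845)/82.1845 × 100% = 2.38%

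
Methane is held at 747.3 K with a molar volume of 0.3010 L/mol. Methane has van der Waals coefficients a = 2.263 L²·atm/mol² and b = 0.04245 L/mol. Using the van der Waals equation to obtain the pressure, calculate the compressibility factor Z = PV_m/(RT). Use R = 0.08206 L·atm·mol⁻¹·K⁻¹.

Z ≈ 1.042

P = RT/(V_m − b) − a/V_m² = (0.08206)(747.3)/(0.3010 − 0.04245) − 2.263/(0.3010)²
  = 61.323/0.25855 − 24.978 = 237.18 − 24.978 = 212.20 atm
Z = PV_m/(RT) = (212.20)(0.3010)/((0.08206)(747.3)) = 63.872/61.323 = 1.042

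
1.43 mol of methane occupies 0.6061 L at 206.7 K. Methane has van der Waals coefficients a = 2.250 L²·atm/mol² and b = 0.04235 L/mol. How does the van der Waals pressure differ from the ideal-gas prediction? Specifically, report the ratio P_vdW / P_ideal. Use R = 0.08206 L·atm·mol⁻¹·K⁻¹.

P_vdW / P_ideal ≈ 0.7980

Ideal: P_ideal = nRT/V = (1.43)(0.08206)(206.7)/0.6061 = 40.0188 atm
vdW: P = nRT/(V − nb) − a n²/V² = 24.2554/0.545540 − 4.60103/0.367357 = 44.4613 − 12.5247 = 31.9366 atm
Ratio = 31.9366/40.0188 = 0.7980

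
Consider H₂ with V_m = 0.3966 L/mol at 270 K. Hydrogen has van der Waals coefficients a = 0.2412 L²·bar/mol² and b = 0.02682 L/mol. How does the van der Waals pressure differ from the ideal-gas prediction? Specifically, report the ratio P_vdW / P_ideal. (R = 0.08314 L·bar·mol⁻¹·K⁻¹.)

Ideal: P_ideal = RT/V_m = (0.08314)(270)/0.3966 = 56.6006 bar
vdW: P = RT/(V_m − b) − a/V_m² = 22.4478/0.369780 − 0.2412/0.157292 = 60.7058 − 1.53345 = 59.1724 bar
Ratio = 59.1724/56.6006 = 1.045

P_vdW / P_ideal ≈ 1.045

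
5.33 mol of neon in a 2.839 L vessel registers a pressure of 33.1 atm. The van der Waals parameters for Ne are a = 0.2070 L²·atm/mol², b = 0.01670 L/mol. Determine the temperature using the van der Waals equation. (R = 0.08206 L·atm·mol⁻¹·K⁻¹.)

T = (P + a n²/V²)(V − nb)/(nR)
P + a n²/V² = 33.1 + (0.2070)(5.33)²/(2.839)² = 33.830 atm
V − nb = 2.839 − (5.33)(0.01670) = 2.7500 L
T = (33.830)(2.7500)/((5.33)(0.08206)) = 212.7 K

T ≈ 212.7 K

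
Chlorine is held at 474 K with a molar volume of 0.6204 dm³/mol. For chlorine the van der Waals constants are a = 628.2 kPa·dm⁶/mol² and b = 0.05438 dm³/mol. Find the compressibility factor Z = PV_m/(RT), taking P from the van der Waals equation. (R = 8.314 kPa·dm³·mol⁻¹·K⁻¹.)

P = RT/(V_m − b) − a/V_m² = (8.314)(474)/(0.6204 − 0.05438) − 628.2/(0.6204)²
  = 3940.8/0.56602 − 1632.1 = 6962.3 − 1632.1 = 5330.2 kPa
Z = PV_m/(RT) = (5330.2)(0.6204)/((8.314)(474)) = 3306.9/3940.8 = 0.8391

Z ≈ 0.8391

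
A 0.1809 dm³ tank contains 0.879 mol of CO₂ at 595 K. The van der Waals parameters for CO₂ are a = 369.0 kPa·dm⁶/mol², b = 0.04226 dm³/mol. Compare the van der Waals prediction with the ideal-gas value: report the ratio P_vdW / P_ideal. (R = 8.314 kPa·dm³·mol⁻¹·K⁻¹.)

P_vdW / P_ideal ≈ 0.8960

Ideal: P_ideal = nRT/V = (0.879)(8.314)(595)/0.1809 = 24036.8 kPa
vdW: P = nRT/(V − nb) − a n²/V² = 4348.26/0.143753 − 285.105/0.0327248 = 30248.1 − 8712.20 = 21535.9 kPa
Ratio = 21535.9/24036.8 = 0.8960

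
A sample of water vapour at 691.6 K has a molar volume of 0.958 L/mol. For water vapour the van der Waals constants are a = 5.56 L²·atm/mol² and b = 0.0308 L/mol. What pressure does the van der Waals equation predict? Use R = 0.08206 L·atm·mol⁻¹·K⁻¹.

P ≈ 55.15 atm

P = RT/(V_m − b) − a/V_m²
RT/(V_m − b) = (0.08206)(691.6)/(0.958 − 0.0308) = 56.753/0.92720 = 61.209 atm
a/V_m² = 5.56/(0.958)² = 6.0582 atm
P = 61.209 − 6.0582 = 55.15 atm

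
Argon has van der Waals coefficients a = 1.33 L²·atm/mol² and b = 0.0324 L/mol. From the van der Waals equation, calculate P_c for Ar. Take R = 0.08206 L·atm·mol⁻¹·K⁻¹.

P_c ≈ 46.92 atm

For a van der Waals gas, P_c = a/(27b²).
P_c = 1.33/(27×(0.0324)²) = 1.33/0.028344 = 46.92 atm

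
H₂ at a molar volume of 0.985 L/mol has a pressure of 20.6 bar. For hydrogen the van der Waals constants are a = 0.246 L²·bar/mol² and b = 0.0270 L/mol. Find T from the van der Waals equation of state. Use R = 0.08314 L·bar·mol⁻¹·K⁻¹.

T = (P + a/V_m²)(V_m − b)/R
P + a/V_m² = 20.6 + 0.246/(0.985)² = 20.854 bar
V_m − b = 0.985 − 0.0270 = 0.95800 L/mol
T = (20.854)(0.95800)/0.08314 = 240.3 K

T ≈ 240.3 K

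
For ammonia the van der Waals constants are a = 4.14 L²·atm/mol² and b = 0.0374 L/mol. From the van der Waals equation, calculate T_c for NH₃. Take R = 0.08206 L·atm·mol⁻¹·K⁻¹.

For a van der Waals gas, T_c = 8a/(27Rb).
T_c = 8×4.14/(27×0.08206×0.0374) = 33.120/0.082864 = 399.7 K

T_c ≈ 399.7 K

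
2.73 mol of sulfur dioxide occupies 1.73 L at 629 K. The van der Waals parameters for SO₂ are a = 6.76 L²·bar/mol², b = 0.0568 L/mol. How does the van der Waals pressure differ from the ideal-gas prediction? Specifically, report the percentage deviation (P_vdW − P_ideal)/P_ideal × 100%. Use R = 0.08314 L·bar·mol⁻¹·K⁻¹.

-10.55 %

Ideal: P_ideal = nRT/V = (2.73)(0.08314)(629)/1.73 = 82.5234 bar
vdW: P = nRT/(V − nb) − a n²/V² = 142.766/1.57494 − 50.3816/2.99290 = 90.6485 − 16.8337 = 73.8148 bar
% deviation = (73.8148 − 82.5234)/82.5234 × 100% = -10.55%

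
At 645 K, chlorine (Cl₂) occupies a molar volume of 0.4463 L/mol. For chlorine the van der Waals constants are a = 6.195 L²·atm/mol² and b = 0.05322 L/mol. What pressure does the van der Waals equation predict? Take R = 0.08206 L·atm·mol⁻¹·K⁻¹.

P = RT/(V_m − b) − a/V_m²
RT/(V_m − b) = (0.08206)(645)/(0.4463 − 0.05322) = 52.929/0.39308 = 134.65 atm
a/V_m² = 6.195/(0.4463)² = 31.102 atm
P = 134.65 − 31.102 = 103.5 atm

P ≈ 103.5 atm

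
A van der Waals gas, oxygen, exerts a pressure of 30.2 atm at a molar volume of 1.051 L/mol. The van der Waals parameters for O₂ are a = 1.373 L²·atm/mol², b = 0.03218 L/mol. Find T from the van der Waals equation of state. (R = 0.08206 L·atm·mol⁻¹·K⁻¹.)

T ≈ 390.4 K

T = (P + a/V_m²)(V_m − b)/R
P + a/V_m² = 30.2 + 1.373/(1.051)² = 31.443 atm
V_m − b = 1.051 − 0.03218 = 1.0188 L/mol
T = (31.443)(1.0188)/0.08206 = 390.4 K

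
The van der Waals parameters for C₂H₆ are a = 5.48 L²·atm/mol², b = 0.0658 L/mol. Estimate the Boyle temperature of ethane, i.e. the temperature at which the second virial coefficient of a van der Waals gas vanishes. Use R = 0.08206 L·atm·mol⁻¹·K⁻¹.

T_B ≈ 1015 K

For a van der Waals gas the second virial coefficient B₂ = b − a/(RT) vanishes at T_B = a/(Rb).
T_B = 5.48/(0.08206×0.0658) = 5.48/0.0053995 = 1015 K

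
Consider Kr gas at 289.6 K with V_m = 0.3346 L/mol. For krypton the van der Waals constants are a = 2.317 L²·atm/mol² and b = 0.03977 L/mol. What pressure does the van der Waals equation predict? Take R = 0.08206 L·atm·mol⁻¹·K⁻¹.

P = RT/(V_m − b) − a/V_m²
RT/(V_m − b) = (0.08206)(289.6)/(0.3346 − 0.03977) = 23.765/0.29483 = 80.606 atm
a/V_m² = 2.317/(0.3346)² = 20.695 atm
P = 80.606 − 20.695 = 59.91 atm

P ≈ 59.91 atm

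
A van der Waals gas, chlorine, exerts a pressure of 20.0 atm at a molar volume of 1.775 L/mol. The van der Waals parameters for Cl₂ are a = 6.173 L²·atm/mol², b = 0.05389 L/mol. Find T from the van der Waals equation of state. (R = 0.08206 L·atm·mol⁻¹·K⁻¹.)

T = (P + a/V_m²)(V_m − b)/R
P + a/V_m² = 20.0 + 6.173/(1.775)² = 21.959 atm
V_m − b = 1.775 − 0.05389 = 1.7211 L/mol
T = (21.959)(1.7211)/0.08206 = 460.6 K

T ≈ 460.6 K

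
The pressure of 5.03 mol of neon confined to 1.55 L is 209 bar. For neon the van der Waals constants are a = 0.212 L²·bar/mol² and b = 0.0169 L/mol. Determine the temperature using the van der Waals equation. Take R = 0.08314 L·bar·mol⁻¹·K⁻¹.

T = (P + a n²/V²)(V − nb)/(nR)
P + a n²/V² = 209 + (0.212)(5.03)²/(1.55)² = 211.23 bar
V − nb = 1.55 − (5.03)(0.0169) = 1.4650 L
T = (211.23)(1.4650)/((5.03)(0.08314)) = 740.0 K

T ≈ 740.0 K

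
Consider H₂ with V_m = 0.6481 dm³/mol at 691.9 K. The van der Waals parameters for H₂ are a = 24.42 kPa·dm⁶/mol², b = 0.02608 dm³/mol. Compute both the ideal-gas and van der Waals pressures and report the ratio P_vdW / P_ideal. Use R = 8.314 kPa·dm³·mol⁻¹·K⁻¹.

Ideal: P_ideal = RT/V_m = (8.314)(691.9)/0.6481 = 8875.88 kPa
vdW: P = RT/(V_m − b) − a/V_m² = 5752.46/0.622020 − 24.42/0.420034 = 9248.03 − 58.1382 = 9189.89 kPa
Ratio = 9189.89/8875.88 = 1.035

P_vdW / P_ideal ≈ 1.035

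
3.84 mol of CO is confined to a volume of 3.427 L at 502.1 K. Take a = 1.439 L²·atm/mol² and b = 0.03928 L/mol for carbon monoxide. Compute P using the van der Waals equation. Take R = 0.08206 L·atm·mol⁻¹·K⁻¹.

P = nRT/(V − nb) − a n²/V²
nRT/(V − nb) = (3.84)(0.08206)(502.1)/(3.427 − 3.84×0.03928) = 158.22/3.2762 = 48.294 atm
a n²/V² = (1.439)(3.84)²/(3.427)² = 1.8067 atm
P = 48.294 − 1.8067 = 46.49 atm

P ≈ 46.49 atm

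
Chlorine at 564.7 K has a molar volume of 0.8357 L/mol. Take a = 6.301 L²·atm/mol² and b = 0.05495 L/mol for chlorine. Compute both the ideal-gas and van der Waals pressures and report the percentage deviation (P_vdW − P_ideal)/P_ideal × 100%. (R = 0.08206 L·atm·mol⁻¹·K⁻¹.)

-9.23 %

Ideal: P_ideal = RT/V_m = (0.08206)(564.7)/0.8357 = 55.4497 atm
vdW: P = RT/(V_m − b) − a/V_m² = 46.3393/0.780750 − 6.301/0.698394 = 59.3523 − 9.02213 = 50.3302 atm
% deviation = (50.3302 − 55.4497)/55.4497 × 100% = -9.23%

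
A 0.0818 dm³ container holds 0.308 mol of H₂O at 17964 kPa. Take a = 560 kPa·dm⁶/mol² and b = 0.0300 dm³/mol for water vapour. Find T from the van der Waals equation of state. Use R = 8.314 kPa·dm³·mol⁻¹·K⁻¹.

T ≈ 734.0 K

T = (P + a n²/V²)(V − nb)/(nR)
P + a n²/V² = 17964 + (560)(0.308)²/(0.0818)² = 25903 kPa
V − nb = 0.0818 − (0.308)(0.0300) = 0.072560 dm³
T = (25903)(0.072560)/((0.308)(8.314)) = 734.0 K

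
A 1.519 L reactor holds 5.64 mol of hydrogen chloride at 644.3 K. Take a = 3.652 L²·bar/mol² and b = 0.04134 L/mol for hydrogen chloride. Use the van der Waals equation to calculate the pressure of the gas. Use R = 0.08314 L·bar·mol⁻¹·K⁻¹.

P ≈ 184.6 bar

P = nRT/(V − nb) − a n²/V²
nRT/(V − nb) = (5.64)(0.08314)(644.3)/(1.519 − 5.64×0.04134) = 302.12/1.2858 = 234.97 bar
a n²/V² = (3.652)(5.64)²/(1.519)² = 50.347 bar
P = 234.97 − 50.347 = 184.6 bar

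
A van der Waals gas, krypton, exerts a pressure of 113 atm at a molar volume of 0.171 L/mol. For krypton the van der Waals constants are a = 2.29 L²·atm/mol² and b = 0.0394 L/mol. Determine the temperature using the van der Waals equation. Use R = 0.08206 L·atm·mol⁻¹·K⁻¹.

T = (P + a/V_m²)(V_m − b)/R
P + a/V_m² = 113 + 2.29/(0.171)² = 191.31 atm
V_m − b = 0.171 − 0.0394 = 0.13160 L/mol
T = (191.31)(0.13160)/0.08206 = 306.8 K

T ≈ 306.8 K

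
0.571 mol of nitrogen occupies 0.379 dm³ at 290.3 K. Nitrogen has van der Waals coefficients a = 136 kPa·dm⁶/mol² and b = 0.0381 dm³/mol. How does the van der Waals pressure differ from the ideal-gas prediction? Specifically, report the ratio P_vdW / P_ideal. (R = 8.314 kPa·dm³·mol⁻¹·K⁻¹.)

Ideal: P_ideal = nRT/V = (0.571)(8.314)(290.3)/0.379 = 3636.25 kPa
vdW: P = nRT/(V − nb) − a n²/V² = 1378.14/0.357245 − 44.3416/0.143641 = 3857.69 − 308.697 = 3548.99 kPa
Ratio = 3548.99/3636.25 = 0.9760

P_vdW / P_ideal ≈ 0.9760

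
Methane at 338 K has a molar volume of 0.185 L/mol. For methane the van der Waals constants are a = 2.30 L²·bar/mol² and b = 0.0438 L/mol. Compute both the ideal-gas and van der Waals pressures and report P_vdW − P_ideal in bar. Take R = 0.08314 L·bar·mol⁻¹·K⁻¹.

ΔP ≈ -20.08 bar

Ideal: P_ideal = RT/V_m = (0.08314)(338)/0.185 = 151.899 bar
vdW: P = RT/(V_m − b) − a/V_m² = 28.1013/0.141200 − 2.30/0.0342250 = 199.018 − 67.2023 = 131.816 bar
ΔP = 131.816 − 151.899 = -20.08 bar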